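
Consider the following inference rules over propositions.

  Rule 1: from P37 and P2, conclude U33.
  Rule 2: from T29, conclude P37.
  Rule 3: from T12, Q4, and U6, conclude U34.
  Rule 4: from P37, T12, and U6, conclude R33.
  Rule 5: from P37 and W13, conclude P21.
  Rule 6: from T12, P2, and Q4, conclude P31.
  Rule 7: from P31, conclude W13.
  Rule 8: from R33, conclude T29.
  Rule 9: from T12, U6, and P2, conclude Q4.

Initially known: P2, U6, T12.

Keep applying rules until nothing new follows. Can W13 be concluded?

Yes

T12, U6, and P2 hold, so Q4 follows (Rule 9).
From T12, P2, and Q4, Rule 6 gives P31.
From P31, Rule 7 gives W13.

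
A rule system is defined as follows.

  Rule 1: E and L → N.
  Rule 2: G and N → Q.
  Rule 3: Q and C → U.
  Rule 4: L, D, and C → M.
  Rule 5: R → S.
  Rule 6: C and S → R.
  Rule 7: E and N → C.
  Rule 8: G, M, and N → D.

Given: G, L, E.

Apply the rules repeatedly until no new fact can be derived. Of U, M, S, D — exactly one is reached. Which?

From E and L, Rule 1 gives N.
E and N hold, so C follows (Rule 7).
From G and N, Rule 2 gives Q.
Q and C hold, so U follows (Rule 3).
D would need G, M, and N (Rule 8), but M is never established. S would need R (Rule 5), but R is never established. M would need L, D, and C (Rule 4), but D is never established.

U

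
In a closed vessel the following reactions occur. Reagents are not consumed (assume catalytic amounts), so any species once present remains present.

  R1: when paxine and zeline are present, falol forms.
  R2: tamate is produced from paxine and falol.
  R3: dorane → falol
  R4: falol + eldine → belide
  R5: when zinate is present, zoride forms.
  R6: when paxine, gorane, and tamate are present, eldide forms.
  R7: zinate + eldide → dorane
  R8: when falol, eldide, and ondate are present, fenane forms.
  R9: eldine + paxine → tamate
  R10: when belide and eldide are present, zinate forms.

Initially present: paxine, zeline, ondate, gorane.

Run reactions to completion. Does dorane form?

No

dorane would need zinate and eldide (R7), but zinate never forms.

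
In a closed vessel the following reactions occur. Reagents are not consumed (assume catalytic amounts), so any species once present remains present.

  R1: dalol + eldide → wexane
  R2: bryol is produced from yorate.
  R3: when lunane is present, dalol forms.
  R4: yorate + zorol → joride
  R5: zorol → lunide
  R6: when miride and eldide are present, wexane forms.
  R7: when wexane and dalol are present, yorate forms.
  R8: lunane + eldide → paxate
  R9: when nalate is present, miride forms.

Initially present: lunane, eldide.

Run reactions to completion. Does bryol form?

Yes

lunane present → dalol forms (R3).
dalol and eldide present → wexane forms (R1).
wexane and dalol present → yorate forms (R7).
yorate present → bryol forms (R2).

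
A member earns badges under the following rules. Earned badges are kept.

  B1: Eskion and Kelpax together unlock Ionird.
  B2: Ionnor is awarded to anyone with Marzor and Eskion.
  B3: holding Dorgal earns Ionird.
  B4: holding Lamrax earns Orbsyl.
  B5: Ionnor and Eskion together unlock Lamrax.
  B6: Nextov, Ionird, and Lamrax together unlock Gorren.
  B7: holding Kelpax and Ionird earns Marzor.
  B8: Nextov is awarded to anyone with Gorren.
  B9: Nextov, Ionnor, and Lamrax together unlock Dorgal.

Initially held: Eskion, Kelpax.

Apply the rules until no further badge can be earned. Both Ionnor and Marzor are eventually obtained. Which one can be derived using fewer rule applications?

Marzor

Marzor: With Eskion and Kelpax, Ionird is earned (B1). With Kelpax and Ionird, Marzor is earned (B7). [2 rule applications]
Ionnor: With Eskion and Kelpax, Ionird is earned (B1). With Kelpax and Ionird, Marzor is earned (B7). With Marzor and Eskion, Ionnor is earned (B2). [3 rule applications]
Marzor needs fewer.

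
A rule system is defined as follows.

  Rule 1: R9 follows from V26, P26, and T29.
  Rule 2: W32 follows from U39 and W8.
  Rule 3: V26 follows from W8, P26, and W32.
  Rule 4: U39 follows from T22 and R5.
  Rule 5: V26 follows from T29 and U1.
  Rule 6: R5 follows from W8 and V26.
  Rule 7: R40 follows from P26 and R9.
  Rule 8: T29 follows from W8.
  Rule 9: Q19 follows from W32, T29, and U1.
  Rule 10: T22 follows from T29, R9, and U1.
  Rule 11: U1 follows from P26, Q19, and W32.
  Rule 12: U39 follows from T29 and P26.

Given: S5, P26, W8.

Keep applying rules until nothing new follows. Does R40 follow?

Yes

From W8, Rule 8 gives T29.
From T29 and P26, Rule 12 gives U39.
From U39 and W8, Rule 2 gives W32.
W8, P26, and W32 hold, so V26 follows (Rule 3).
V26, P26, and T29 hold, so R9 follows (Rule 1).
P26 and R9 hold, so R40 follows (Rule 7).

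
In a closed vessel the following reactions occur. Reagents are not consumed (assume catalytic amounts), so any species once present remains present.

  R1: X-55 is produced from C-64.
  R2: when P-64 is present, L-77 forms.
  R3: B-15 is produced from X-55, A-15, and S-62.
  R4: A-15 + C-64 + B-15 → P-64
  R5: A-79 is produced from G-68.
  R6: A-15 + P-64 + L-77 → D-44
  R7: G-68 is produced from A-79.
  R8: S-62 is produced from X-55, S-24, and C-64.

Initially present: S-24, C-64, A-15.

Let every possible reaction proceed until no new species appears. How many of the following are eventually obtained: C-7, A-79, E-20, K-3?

0

No rule produces C-7, and it is not given.
A-79 would need G-68 (R5), but G-68 never forms.
No rule produces E-20, and it is not given.
No rule produces K-3, and it is not given.
None of the 4 are reached.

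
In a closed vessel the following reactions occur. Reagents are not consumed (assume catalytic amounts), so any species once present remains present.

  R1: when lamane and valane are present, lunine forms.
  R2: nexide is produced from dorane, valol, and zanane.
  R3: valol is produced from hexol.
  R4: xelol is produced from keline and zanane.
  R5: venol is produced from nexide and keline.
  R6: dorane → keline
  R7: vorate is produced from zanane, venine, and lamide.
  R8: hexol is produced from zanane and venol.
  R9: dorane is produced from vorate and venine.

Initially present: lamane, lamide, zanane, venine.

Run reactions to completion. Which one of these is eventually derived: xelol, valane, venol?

zanane, venine, and lamide present → vorate forms (R7).
vorate and venine present → dorane forms (R9).
dorane present → keline forms (R6).
keline and zanane present → xelol forms (R4).
No rule produces valane, and it is not given. venol would need nexide and keline (R5), but nexide never forms.

xelol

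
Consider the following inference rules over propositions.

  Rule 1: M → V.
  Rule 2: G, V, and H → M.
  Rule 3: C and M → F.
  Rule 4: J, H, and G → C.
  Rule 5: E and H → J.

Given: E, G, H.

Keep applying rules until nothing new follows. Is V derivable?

V would need M (Rule 1), but M is never established.

No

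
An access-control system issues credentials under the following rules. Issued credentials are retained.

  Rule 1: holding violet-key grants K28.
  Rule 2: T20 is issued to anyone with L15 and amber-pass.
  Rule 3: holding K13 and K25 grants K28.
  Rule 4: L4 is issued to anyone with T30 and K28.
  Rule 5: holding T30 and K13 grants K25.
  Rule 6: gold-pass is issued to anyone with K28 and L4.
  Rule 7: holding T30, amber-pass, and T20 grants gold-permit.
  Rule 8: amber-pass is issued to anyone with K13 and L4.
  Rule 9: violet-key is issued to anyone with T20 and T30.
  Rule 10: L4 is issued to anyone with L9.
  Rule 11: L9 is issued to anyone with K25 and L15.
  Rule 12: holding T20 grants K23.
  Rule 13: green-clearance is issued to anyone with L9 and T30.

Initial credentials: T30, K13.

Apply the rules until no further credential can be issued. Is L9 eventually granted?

L9 would need K25 and L15 (Rule 11), but L15 is never granted.

No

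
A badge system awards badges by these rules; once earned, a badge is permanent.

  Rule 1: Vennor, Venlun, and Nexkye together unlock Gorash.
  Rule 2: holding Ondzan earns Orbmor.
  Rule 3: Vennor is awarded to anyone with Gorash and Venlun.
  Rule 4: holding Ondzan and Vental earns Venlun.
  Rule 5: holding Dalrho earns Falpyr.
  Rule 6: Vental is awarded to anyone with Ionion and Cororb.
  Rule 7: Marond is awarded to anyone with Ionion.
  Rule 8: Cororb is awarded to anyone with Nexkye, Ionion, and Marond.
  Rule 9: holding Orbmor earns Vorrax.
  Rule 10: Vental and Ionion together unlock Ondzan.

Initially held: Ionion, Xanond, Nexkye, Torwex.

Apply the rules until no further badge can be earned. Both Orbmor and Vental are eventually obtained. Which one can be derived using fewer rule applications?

Vental: With Ionion, Marond is earned (Rule 7). With Nexkye, Ionion, and Marond, Cororb is earned (Rule 8). With Ionion and Cororb, Vental is earned (Rule 6). [3 rule applications]
Orbmor: With Ionion, Marond is earned (Rule 7). With Nexkye, Ionion, and Marond, Cororb is earned (Rule 8). With Ionion and Cororb, Vental is earned (Rule 6). With Vental and Ionion, Ondzan is earned (Rule 10). With Ondzan, Orbmor is earned (Rule 2). [5 rule applications]
Vental needs fewer.

Vental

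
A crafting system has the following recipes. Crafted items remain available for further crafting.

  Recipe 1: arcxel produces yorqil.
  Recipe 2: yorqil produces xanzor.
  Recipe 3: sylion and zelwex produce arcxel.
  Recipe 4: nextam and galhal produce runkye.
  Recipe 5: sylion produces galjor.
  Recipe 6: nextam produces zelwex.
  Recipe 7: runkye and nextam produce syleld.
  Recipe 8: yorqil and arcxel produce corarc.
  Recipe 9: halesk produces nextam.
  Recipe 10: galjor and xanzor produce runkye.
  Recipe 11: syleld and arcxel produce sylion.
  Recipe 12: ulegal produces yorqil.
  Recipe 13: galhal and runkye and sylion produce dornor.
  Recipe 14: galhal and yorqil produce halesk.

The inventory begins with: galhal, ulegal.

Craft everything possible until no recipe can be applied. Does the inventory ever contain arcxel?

No

arcxel would need sylion and zelwex (Recipe 3), but sylion is never obtained.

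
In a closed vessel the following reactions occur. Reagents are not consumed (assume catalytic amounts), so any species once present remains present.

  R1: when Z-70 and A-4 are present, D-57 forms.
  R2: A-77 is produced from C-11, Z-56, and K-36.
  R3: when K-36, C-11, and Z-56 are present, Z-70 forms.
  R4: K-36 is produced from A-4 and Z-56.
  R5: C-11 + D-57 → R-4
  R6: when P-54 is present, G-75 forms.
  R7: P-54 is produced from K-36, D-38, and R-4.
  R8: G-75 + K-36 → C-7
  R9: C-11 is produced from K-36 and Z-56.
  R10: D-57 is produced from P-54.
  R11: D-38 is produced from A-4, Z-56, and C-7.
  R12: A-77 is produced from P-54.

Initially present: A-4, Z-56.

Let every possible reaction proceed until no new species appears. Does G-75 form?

No

G-75 would need P-54 (R6), but P-54 never forms.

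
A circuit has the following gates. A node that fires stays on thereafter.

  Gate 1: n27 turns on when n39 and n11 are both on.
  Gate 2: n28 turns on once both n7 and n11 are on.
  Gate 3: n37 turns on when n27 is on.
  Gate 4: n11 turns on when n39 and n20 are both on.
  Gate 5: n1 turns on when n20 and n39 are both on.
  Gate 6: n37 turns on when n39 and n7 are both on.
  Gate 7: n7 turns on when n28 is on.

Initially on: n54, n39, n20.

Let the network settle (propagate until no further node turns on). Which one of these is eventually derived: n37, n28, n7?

Gate 4: n39 and n20 on → n11 on.
Gate 1: n39 and n11 on → n27 on.
n27 is on, so n37 turns on (Gate 3).
n7 would need n28 (Gate 7), but n28 never turns on. n28 would need n7 and n11 (Gate 2), but n7 never turns on.

n37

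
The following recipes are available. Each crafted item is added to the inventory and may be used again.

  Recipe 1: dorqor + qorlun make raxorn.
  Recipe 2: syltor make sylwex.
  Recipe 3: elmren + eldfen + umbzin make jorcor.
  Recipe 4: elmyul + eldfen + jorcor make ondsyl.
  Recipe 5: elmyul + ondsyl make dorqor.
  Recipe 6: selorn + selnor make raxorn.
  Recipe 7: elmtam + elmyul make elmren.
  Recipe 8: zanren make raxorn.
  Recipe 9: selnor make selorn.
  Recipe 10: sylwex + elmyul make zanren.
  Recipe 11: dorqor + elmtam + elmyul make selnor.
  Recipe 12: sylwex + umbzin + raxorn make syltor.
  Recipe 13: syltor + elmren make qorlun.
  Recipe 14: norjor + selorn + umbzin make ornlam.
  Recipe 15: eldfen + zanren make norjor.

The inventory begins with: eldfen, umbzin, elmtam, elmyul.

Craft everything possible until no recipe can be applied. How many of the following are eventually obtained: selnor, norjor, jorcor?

Using Recipe 7, elmtam and elmyul make elmren.
Using Recipe 3, elmren, eldfen, and umbzin make jorcor.
elmyul + eldfen + jorcor → ondsyl (Recipe 4).
Using Recipe 5, elmyul and ondsyl make dorqor.
dorqor + elmtam + elmyul → selnor (Recipe 11).
selnor: reached.
norjor would need eldfen and zanren (Recipe 15), but zanren is never obtained.
jorcor: reached.
Reached: selnor and jorcor — 2 of the 3.

2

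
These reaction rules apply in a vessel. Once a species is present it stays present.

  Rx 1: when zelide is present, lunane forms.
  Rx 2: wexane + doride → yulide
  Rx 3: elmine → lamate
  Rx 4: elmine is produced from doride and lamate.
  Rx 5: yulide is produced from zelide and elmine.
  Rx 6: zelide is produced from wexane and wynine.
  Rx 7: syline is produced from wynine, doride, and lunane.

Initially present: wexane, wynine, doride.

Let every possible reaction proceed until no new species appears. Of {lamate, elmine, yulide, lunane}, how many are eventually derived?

2

wexane and doride present → yulide forms (Rx 2).
wexane and wynine present → zelide forms (Rx 6).
zelide present → lunane forms (Rx 1).
lamate would need elmine (Rx 3), but elmine never forms.
elmine would need doride and lamate (Rx 4), but lamate never forms.
yulide: reached.
lunane: reached.
Reached: yulide and lunane — 2 of the 4.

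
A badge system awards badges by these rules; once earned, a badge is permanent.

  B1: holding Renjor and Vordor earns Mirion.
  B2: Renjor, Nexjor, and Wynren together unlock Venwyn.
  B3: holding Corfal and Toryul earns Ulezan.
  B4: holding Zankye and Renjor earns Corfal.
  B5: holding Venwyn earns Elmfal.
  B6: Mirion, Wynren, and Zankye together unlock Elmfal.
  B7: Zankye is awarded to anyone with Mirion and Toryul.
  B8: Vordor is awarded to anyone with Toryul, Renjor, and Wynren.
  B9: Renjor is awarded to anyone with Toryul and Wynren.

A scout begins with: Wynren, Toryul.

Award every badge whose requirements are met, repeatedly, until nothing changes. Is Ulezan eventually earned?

Yes

With Toryul and Wynren, Renjor is earned (B9).
With Toryul, Renjor, and Wynren, Vordor is earned (B8).
With Renjor and Vordor, Mirion is earned (B1).
With Mirion and Toryul, Zankye is earned (B7).
With Zankye and Renjor, Corfal is earned (B4).
With Corfal and Toryul, Ulezan is earned (B3).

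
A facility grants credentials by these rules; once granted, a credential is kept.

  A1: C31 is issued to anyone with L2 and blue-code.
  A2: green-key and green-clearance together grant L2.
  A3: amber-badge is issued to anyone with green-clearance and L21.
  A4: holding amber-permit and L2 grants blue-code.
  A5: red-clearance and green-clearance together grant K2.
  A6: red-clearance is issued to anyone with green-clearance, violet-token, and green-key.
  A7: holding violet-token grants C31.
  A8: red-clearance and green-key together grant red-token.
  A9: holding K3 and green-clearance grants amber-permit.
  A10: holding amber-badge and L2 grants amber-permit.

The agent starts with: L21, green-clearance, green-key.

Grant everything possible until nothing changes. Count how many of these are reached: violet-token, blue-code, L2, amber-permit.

3

Holding green-key and green-clearance grants L2 (A2).
Holding green-clearance and L21 grants amber-badge (A3).
Holding amber-badge and L2 grants amber-permit (A10).
Holding amber-permit and L2 grants blue-code (A4).
No rule produces violet-token, and it is not given.
blue-code: reached.
L2: reached.
amber-permit: reached.
Reached: blue-code, L2, and amber-permit — 3 of the 4.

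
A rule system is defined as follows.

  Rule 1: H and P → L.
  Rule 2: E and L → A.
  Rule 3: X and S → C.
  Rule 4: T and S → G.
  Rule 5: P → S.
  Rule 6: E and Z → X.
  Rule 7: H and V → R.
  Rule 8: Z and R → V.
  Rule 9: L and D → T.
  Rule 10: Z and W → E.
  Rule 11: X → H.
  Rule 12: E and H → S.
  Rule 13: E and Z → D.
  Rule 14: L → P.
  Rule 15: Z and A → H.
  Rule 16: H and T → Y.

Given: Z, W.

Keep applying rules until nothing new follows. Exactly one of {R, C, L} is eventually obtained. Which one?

C

Z and W hold, so E follows (Rule 10).
From E and Z, Rule 6 gives X.
From X, Rule 11 gives H.
From E and H, Rule 12 gives S.
From X and S, Rule 3 gives C.
L would need H and P (Rule 1), but P is never established. R would need H and V (Rule 7), but V is never established.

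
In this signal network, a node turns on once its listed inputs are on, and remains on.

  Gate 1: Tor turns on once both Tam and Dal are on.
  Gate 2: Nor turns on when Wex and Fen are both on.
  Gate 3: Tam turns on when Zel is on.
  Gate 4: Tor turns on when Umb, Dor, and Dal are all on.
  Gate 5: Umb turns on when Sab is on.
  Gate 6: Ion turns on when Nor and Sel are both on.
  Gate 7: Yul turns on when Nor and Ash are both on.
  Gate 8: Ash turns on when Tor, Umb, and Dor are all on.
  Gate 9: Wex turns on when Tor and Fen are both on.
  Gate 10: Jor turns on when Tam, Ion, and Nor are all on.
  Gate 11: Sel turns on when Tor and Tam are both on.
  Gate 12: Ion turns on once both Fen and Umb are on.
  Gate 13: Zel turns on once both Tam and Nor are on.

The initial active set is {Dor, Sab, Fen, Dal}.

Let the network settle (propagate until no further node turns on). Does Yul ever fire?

Sab is on, so Umb turns on (Gate 5).
Umb, Dor, and Dal are on, so Tor turns on (Gate 4).
Tor and Fen are on, so Wex turns on (Gate 9).
Gate 8: Tor, Umb, and Dor on → Ash on.
Wex and Fen are on, so Nor turns on (Gate 2).
Gate 7: Nor and Ash on → Yul on.

Yes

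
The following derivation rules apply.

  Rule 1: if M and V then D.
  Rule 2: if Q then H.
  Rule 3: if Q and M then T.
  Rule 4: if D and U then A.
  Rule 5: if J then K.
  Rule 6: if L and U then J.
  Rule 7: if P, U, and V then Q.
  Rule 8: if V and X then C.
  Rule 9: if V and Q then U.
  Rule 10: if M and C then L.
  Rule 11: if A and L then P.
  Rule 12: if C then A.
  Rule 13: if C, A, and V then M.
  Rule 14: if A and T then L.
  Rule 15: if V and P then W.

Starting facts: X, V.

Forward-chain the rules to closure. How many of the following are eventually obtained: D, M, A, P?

V and X hold, so C follows (Rule 8).
C holds, so A follows (Rule 12).
From C, A, and V, Rule 13 gives M.
From M and V, Rule 1 gives D.
From M and C, Rule 10 gives L.
A and L hold, so P follows (Rule 11).
D: reached.
M: reached.
A: reached.
P: reached.
All 4 are reached.

4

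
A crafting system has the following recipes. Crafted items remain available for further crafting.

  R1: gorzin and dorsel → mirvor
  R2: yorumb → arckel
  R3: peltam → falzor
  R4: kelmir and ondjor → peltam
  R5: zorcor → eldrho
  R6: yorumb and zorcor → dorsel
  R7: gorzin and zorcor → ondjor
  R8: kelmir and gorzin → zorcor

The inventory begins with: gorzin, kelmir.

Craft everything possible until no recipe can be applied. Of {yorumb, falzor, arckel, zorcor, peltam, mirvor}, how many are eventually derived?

kelmir and gorzin → zorcor (R8).
Using R7, gorzin and zorcor make ondjor.
Using R4, kelmir and ondjor make peltam.
Using R3, peltam makes falzor.
No rule produces yorumb, and it is not given.
falzor: reached.
arckel would need yorumb (R2), but yorumb is never obtained.
zorcor: reached.
peltam: reached.
mirvor would need gorzin and dorsel (R1), but dorsel is never obtained.
Reached: falzor, zorcor, and peltam — 3 of the 6.

3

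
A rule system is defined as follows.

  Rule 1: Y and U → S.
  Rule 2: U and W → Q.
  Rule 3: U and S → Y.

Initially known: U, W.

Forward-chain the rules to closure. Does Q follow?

Yes

From U and W, Rule 2 gives Q.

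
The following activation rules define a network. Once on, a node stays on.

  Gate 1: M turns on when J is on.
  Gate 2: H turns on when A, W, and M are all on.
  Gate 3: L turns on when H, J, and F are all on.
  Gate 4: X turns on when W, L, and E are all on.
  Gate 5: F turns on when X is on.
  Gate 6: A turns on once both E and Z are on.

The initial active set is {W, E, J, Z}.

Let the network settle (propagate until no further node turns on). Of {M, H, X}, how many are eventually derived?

Gate 6: E and Z on → A on.
Gate 1: J on → M on.
A, W, and M are on, so H turns on (Gate 2).
M: reached.
H: reached.
X would need W, L, and E (Gate 4), but L never turns on.
Reached: M and H — 2 of the 3.

2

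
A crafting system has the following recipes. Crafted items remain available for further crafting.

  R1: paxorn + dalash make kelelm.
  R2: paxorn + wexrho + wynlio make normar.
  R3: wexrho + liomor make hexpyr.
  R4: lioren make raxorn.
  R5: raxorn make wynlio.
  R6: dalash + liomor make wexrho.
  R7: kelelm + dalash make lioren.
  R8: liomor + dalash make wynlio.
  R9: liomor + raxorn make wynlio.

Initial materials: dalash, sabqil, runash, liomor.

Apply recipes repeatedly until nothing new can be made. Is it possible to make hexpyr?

Yes

dalash + liomor → wexrho (R6).
wexrho + liomor → hexpyr (R3).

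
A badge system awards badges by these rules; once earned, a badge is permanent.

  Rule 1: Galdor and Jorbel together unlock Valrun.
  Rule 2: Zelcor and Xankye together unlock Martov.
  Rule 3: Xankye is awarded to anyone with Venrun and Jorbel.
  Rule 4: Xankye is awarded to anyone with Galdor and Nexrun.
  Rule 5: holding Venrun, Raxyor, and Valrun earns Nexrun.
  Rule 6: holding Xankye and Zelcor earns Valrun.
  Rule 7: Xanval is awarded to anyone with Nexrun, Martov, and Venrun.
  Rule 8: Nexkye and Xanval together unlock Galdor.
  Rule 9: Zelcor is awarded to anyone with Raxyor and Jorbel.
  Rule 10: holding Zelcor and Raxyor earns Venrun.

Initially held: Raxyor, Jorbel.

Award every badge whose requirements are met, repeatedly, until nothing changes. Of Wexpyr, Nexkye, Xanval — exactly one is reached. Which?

With Raxyor and Jorbel, Zelcor is earned (Rule 9).
With Zelcor and Raxyor, Venrun is earned (Rule 10).
With Venrun and Jorbel, Xankye is earned (Rule 3).
With Xankye and Zelcor, Valrun is earned (Rule 6).
With Zelcor and Xankye, Martov is earned (Rule 2).
With Venrun, Raxyor, and Valrun, Nexrun is earned (Rule 5).
With Nexrun, Martov, and Venrun, Xanval is earned (Rule 7).
No rule produces Wexpyr, and it is not given. No rule produces Nexkye, and it is not given.

Xanval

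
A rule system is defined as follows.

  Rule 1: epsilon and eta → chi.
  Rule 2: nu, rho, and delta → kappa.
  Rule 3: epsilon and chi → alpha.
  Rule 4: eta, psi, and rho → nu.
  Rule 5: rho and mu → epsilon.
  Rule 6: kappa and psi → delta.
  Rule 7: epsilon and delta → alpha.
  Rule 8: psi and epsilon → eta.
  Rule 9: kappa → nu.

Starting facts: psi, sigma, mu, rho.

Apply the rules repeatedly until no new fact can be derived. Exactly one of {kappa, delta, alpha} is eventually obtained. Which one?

alpha

rho and mu hold, so epsilon follows (Rule 5).
psi and epsilon hold, so eta follows (Rule 8).
From epsilon and eta, Rule 1 gives chi.
From epsilon and chi, Rule 3 gives alpha.
kappa would need nu, rho, and delta (Rule 2), but delta is never established. delta would need kappa and psi (Rule 6), but kappa is never established.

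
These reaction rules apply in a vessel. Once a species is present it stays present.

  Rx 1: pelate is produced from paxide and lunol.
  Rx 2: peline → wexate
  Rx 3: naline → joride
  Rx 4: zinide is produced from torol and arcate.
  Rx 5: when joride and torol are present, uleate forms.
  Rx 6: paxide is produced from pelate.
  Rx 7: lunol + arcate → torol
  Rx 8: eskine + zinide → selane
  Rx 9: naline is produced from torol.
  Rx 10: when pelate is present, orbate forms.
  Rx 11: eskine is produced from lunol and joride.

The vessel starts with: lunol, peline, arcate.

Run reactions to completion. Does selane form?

Yes

lunol and arcate present → torol forms (Rx 7).
torol present → naline forms (Rx 9).
torol and arcate present → zinide forms (Rx 4).
naline present → joride forms (Rx 3).
lunol and joride present → eskine forms (Rx 11).
eskine and zinide present → selane forms (Rx 8).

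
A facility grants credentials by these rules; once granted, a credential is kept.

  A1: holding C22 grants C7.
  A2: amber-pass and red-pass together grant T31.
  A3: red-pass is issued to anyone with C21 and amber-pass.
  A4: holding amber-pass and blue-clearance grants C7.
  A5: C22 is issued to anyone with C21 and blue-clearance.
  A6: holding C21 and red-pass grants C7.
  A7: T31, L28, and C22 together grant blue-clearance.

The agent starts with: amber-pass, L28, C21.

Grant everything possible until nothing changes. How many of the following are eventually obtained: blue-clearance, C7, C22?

1

Holding C21 and amber-pass grants red-pass (A3).
Holding C21 and red-pass grants C7 (A6).
blue-clearance would need T31, L28, and C22 (A7), but C22 is never granted.
C7: reached.
C22 would need C21 and blue-clearance (A5), but blue-clearance is never granted.
Reached: C7 — 1 of the 3.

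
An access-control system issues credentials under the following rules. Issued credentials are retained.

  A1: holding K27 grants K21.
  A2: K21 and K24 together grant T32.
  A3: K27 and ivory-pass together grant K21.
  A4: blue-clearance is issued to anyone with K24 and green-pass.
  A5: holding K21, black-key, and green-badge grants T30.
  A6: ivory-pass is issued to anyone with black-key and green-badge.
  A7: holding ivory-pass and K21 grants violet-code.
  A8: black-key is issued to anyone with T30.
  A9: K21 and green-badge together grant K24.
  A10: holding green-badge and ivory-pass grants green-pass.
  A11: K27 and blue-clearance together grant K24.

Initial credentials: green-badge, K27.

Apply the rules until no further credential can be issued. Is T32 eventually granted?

Holding K27 grants K21 (A1).
Holding K21 and green-badge grants K24 (A9).
Holding K21 and K24 grants T32 (A2).

Yes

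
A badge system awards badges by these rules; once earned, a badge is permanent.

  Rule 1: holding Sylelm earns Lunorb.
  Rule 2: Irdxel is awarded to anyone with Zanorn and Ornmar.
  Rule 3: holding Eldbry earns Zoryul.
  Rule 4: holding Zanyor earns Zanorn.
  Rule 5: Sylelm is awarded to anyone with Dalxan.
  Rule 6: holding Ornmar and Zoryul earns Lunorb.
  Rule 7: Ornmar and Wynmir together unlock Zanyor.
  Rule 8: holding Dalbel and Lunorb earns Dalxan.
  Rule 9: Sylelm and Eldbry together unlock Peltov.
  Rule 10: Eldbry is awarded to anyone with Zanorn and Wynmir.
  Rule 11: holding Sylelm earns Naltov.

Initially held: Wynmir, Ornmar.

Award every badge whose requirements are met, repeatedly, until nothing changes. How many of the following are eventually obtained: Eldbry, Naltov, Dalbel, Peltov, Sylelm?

1

With Ornmar and Wynmir, Zanyor is earned (Rule 7).
With Zanyor, Zanorn is earned (Rule 4).
With Zanorn and Wynmir, Eldbry is earned (Rule 10).
Eldbry: reached.
Naltov would need Sylelm (Rule 11), but Sylelm is never earned.
No rule produces Dalbel, and it is not given.
Peltov would need Sylelm and Eldbry (Rule 9), but Sylelm is never earned.
Sylelm would need Dalxan (Rule 5), but Dalxan is never earned.
Reached: Eldbry — 1 of the 5.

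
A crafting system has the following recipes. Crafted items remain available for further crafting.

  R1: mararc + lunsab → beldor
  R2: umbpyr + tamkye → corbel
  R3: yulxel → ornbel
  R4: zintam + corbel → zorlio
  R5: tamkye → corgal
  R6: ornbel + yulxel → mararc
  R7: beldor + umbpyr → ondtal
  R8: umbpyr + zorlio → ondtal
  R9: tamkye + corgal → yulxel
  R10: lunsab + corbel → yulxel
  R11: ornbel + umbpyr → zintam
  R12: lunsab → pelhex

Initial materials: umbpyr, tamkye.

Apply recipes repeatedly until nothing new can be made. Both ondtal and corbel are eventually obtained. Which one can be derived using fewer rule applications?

corbel: Using R2, umbpyr and tamkye make corbel. [1 rule application]
ondtal: umbpyr + tamkye → corbel (R2). tamkye → corgal (R5). tamkye + corgal → yulxel (R9). Using R3, yulxel makes ornbel. Using R11, ornbel and umbpyr make zintam. zintam + corbel → zorlio (R4). umbpyr + zorlio → ondtal (R8). [7 rule applications]
corbel needs fewer.

corbel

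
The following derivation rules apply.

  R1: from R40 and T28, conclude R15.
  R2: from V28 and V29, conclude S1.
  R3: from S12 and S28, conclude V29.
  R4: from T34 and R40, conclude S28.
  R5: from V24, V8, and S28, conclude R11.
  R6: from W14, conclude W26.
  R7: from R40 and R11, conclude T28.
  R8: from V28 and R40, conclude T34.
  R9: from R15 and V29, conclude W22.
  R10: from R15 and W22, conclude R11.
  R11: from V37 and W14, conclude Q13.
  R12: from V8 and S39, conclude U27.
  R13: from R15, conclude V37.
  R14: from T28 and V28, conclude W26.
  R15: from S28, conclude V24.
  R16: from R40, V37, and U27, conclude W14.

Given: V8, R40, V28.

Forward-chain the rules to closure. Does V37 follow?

From V28 and R40, R8 gives T34.
From T34 and R40, R4 gives S28.
S28 holds, so V24 follows (R15).
From V24, V8, and S28, R5 gives R11.
From R40 and R11, R7 gives T28.
From R40 and T28, R1 gives R15.
R15 holds, so V37 follows (R13).

Yes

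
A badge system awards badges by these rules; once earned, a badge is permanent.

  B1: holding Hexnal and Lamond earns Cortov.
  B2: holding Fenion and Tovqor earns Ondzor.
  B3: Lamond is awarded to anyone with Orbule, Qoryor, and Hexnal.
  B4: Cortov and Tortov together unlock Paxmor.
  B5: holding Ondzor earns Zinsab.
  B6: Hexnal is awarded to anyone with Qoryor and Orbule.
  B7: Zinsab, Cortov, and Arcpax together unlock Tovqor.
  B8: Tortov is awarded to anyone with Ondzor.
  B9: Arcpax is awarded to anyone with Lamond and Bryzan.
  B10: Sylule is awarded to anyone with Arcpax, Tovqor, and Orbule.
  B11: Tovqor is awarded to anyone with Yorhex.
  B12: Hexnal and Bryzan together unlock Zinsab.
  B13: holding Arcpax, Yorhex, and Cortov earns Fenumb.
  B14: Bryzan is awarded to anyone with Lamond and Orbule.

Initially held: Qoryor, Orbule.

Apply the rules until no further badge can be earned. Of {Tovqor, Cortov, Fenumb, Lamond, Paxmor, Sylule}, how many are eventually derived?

With Qoryor and Orbule, Hexnal is earned (B6).
With Orbule, Qoryor, and Hexnal, Lamond is earned (B3).
With Hexnal and Lamond, Cortov is earned (B1).
With Lamond and Orbule, Bryzan is earned (B14).
With Lamond and Bryzan, Arcpax is earned (B9).
With Hexnal and Bryzan, Zinsab is earned (B12).
With Zinsab, Cortov, and Arcpax, Tovqor is earned (B7).
With Arcpax, Tovqor, and Orbule, Sylule is earned (B10).
Tovqor: reached.
Cortov: reached.
Fenumb would need Arcpax, Yorhex, and Cortov (B13), but Yorhex is never earned.
Lamond: reached.
Paxmor would need Cortov and Tortov (B4), but Tortov is never earned.
Sylule: reached.
Reached: Tovqor, Cortov, Lamond, and Sylule — 4 of the 6.

4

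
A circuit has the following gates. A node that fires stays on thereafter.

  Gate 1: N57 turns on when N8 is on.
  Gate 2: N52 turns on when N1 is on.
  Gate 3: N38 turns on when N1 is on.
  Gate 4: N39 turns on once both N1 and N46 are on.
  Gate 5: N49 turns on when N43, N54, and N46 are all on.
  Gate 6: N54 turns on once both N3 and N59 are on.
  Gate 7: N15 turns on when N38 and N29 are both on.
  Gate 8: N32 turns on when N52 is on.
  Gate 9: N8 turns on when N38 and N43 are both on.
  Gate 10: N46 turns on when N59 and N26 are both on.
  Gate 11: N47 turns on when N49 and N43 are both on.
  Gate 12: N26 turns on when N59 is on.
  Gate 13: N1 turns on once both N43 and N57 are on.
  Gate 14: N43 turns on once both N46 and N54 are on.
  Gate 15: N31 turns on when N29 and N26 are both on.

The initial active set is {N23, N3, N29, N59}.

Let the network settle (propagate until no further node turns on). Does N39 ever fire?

N39 would need N1 and N46 (Gate 4), but N1 never turns on.

No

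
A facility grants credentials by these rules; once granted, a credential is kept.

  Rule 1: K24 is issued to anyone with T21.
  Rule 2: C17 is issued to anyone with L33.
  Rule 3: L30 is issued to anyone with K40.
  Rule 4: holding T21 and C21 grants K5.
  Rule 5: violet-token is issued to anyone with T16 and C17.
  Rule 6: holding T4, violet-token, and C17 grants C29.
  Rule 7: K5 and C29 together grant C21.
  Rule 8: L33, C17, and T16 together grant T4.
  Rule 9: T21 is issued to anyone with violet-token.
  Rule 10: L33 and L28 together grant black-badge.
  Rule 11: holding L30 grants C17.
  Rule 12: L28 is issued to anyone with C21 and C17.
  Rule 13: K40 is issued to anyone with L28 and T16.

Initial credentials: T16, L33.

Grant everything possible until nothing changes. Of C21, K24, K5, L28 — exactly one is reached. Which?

Holding L33 grants C17 (Rule 2).
Holding T16 and C17 grants violet-token (Rule 5).
Holding violet-token grants T21 (Rule 9).
Holding T21 grants K24 (Rule 1).
L28 would need C21 and C17 (Rule 12), but C21 is never granted. C21 would need K5 and C29 (Rule 7), but K5 is never granted. K5 would need T21 and C21 (Rule 4), but C21 is never granted.

K24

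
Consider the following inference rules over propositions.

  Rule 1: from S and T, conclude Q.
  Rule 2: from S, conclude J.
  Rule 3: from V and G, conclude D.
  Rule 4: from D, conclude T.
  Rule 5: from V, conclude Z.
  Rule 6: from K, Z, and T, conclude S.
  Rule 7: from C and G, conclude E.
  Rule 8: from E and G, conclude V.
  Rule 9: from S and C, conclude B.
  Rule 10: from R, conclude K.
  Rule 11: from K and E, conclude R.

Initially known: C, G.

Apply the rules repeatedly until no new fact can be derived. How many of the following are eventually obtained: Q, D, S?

C and G hold, so E follows (Rule 7).
From E and G, Rule 8 gives V.
From V and G, Rule 3 gives D.
Q would need S and T (Rule 1), but S is never established.
D: reached.
S would need K, Z, and T (Rule 6), but K is never established.
Reached: D — 1 of the 3.

1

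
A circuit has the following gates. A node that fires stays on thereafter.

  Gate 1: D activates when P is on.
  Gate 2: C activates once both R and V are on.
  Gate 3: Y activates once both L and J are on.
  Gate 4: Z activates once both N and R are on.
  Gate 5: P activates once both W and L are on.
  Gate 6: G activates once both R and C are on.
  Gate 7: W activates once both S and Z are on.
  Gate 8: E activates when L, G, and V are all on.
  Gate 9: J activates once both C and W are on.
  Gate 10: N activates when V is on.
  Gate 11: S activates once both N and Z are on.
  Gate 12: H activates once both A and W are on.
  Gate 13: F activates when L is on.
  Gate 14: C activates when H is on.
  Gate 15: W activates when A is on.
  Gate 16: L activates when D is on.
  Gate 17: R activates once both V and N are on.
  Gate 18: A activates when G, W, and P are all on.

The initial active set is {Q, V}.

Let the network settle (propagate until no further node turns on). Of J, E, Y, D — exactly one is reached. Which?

V is on, so N activates (Gate 10).
Gate 17: V and N on → R on.
Gate 2: R and V on → C on.
N and R are on, so Z activates (Gate 4).
Gate 11: N and Z on → S on.
Gate 7: S and Z on → W on.
Gate 9: C and W on → J on.
E would need L, G, and V (Gate 8), but L never turns on. Y would need L and J (Gate 3), but L never turns on. D would need P (Gate 1), but P never turns on.

J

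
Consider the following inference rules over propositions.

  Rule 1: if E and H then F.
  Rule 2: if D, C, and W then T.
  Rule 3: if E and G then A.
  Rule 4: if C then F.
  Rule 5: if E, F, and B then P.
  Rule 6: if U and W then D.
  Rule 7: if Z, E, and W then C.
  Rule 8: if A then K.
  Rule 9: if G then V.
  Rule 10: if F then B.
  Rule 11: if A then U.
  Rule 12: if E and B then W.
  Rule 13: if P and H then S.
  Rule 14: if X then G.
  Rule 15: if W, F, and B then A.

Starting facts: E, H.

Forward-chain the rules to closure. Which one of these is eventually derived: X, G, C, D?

E and H hold, so F follows (Rule 1).
F holds, so B follows (Rule 10).
E and B hold, so W follows (Rule 12).
W, F, and B hold, so A follows (Rule 15).
From A, Rule 11 gives U.
U and W hold, so D follows (Rule 6).
No rule produces X, and it is not given. G would need X (Rule 14), but X is never established. C would need Z, E, and W (Rule 7), but Z is never established.

D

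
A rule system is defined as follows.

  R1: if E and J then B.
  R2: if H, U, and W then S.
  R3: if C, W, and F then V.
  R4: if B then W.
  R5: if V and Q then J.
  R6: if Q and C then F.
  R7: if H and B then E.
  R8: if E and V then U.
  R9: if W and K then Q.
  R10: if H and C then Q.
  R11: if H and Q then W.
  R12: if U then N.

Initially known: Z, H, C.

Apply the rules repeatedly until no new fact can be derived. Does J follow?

Yes

H and C hold, so Q follows (R10).
Q and C hold, so F follows (R6).
H and Q hold, so W follows (R11).
C, W, and F hold, so V follows (R3).
V and Q hold, so J follows (R5).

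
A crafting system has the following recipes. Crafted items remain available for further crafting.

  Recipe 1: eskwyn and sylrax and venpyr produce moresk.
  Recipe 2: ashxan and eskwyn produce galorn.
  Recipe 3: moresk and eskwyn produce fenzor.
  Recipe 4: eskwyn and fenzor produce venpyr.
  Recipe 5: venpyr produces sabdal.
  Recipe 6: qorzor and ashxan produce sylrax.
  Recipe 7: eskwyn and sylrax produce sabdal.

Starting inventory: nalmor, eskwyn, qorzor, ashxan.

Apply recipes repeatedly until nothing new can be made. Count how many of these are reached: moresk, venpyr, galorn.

1

Using Recipe 2, ashxan and eskwyn make galorn.
moresk would need eskwyn, sylrax, and venpyr (Recipe 1), but venpyr is never obtained.
venpyr would need eskwyn and fenzor (Recipe 4), but fenzor is never obtained.
galorn: reached.
Reached: galorn — 1 of the 3.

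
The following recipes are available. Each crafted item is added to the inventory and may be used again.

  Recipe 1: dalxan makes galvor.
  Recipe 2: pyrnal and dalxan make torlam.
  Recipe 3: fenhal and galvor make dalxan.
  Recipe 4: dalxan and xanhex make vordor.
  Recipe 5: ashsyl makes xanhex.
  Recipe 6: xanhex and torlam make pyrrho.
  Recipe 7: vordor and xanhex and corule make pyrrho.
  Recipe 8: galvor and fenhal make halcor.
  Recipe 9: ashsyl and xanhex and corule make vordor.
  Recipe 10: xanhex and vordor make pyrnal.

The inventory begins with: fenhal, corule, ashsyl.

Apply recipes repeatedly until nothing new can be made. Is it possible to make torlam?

torlam would need pyrnal and dalxan (Recipe 2), but dalxan is never obtained.

No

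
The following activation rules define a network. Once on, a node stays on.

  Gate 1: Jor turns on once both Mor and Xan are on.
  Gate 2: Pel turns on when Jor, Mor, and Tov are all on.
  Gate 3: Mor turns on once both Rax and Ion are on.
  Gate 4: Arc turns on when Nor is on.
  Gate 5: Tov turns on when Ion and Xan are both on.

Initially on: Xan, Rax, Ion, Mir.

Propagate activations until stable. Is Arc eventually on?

Arc would need Nor (Gate 4), but Nor never turns on.

No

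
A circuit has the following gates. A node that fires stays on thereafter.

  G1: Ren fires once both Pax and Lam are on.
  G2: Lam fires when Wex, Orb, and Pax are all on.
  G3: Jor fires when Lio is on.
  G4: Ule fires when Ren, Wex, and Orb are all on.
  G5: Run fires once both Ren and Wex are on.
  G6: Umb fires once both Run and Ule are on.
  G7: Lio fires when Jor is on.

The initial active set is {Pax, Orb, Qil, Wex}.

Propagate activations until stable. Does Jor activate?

No

Jor would need Lio (G3), but Lio never turns on.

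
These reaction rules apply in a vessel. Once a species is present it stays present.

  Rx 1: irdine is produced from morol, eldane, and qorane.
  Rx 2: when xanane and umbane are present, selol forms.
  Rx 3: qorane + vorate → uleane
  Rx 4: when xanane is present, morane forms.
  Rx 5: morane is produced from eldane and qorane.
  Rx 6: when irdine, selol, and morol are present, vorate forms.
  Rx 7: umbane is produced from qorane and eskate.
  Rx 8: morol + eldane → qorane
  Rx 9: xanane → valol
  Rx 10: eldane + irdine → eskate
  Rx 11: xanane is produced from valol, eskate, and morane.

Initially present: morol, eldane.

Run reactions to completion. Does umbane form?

Yes

morol and eldane present → qorane forms (Rx 8).
morol, eldane, and qorane present → irdine forms (Rx 1).
eldane and irdine present → eskate forms (Rx 10).
qorane and eskate present → umbane forms (Rx 7).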